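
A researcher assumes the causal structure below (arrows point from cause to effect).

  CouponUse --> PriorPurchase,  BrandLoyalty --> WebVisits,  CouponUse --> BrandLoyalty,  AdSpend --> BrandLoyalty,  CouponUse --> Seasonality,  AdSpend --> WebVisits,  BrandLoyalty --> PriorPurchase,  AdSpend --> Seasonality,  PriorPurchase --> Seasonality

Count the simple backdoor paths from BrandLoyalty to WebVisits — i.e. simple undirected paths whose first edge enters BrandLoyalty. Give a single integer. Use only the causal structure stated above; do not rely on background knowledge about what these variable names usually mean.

A backdoor path from BrandLoyalty to WebVisits is any simple undirected path whose first edge points into BrandLoyalty (i.e. leaves BrandLoyalty via a parent).
Parents of BrandLoyalty: {AdSpend, CouponUse}.
Enumerating:
  P1: BrandLoyalty <- CouponUse -> PriorPurchase -> Seasonality <- AdSpend -> WebVisits
  P2: BrandLoyalty <- CouponUse -> Seasonality <- AdSpend -> WebVisits
  P3: BrandLoyalty <- AdSpend -> WebVisits
That exhausts the simple backdoor paths. Count: 3.

3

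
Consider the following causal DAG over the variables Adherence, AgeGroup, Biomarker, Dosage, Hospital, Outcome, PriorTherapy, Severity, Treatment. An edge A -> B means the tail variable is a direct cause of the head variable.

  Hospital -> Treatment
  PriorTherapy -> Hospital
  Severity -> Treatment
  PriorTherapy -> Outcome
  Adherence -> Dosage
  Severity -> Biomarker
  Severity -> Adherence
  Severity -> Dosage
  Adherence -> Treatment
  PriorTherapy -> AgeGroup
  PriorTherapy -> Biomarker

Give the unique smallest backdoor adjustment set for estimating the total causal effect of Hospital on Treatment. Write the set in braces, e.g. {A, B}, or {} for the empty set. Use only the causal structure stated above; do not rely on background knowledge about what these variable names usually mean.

{}

Variables eligible for adjustment (non-descendants of Hospital, excluding Hospital and Treatment): {Adherence, AgeGroup, Biomarker, Dosage, Outcome, PriorTherapy, Severity}.
Backdoor paths from Hospital to Treatment:
  P1: Hospital <- PriorTherapy -> Biomarker <- Severity -> Adherence -> Treatment
  P2: Hospital <- PriorTherapy -> Biomarker <- Severity -> Dosage <- Adherence -> Treatment
  P3: Hospital <- PriorTherapy -> Biomarker <- Severity -> Treatment
Each backdoor path contains an unconditioned collider, so every path is already blocked with the empty conditioning set:
  P1: blocked at collider Biomarker (neither it nor any descendant is in the conditioning set).
  P2: blocked at collider Biomarker (neither it nor any descendant is in the conditioning set).
  P3: blocked at collider Biomarker (neither it nor any descendant is in the conditioning set).
The empty set is therefore the unique smallest valid set.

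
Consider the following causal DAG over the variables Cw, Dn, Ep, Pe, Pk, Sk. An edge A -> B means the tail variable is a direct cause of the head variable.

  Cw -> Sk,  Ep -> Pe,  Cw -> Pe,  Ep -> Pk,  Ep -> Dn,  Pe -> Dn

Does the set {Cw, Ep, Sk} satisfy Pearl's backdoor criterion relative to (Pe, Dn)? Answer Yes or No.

Backdoor paths from Pe to Dn (paths whose first edge points into Pe):
  P1: Pe <- Ep -> Dn
Condition 1 (no descendant of Pe in the set): holds — descendants of Pe are {Dn}; none are in {Cw, Ep, Sk}.
Condition 2 (every backdoor path blocked by {Cw, Ep, Sk}):
  P1: blocked at fork node Ep ∈ conditioning set.
{Cw, Ep, Sk} satisfies the backdoor criterion.

Yes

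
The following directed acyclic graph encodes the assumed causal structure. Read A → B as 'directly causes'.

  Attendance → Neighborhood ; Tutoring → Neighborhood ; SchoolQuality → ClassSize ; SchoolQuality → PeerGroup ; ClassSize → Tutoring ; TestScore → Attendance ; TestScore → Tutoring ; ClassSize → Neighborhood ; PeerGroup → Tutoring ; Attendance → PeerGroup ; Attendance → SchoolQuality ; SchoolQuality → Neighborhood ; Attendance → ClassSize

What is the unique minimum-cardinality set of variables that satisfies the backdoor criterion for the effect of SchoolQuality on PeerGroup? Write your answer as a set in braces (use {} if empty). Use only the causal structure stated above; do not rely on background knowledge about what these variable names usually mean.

{Attendance}

Variables eligible for adjustment (non-descendants of SchoolQuality, excluding SchoolQuality and PeerGroup): {Attendance, TestScore}.
Backdoor paths from SchoolQuality to PeerGroup:
  P1: SchoolQuality <- Attendance <- TestScore -> Tutoring <- PeerGroup
  P2: SchoolQuality <- Attendance -> ClassSize -> Tutoring <- PeerGroup
  P3: SchoolQuality <- Attendance -> ClassSize -> Neighborhood <- Tutoring <- PeerGroup
  P4: SchoolQuality <- Attendance -> PeerGroup
  P5: SchoolQuality <- Attendance -> Neighborhood <- ClassSize -> Tutoring <- PeerGroup
  P6: SchoolQuality <- Attendance -> Neighborhood <- Tutoring <- PeerGroup
The empty set is not sufficient: P4 (SchoolQuality <- Attendance -> PeerGroup) has no collider blocking it and no conditioned non-collider, so it is open.
Try {Attendance}:
  P1: blocked at chain node Attendance ∈ conditioning set.
  P2: blocked at fork node Attendance ∈ conditioning set.
  P3: blocked at fork node Attendance ∈ conditioning set.
  P4: blocked at fork node Attendance ∈ conditioning set.
  P5: blocked at fork node Attendance ∈ conditioning set.
  P6: blocked at fork node Attendance ∈ conditioning set.
{Attendance} contains no descendant of SchoolQuality and blocks every backdoor path.
No other singleton works — e.g. {TestScore} leaves P4 open — so {Attendance} is the unique smallest valid adjustment set.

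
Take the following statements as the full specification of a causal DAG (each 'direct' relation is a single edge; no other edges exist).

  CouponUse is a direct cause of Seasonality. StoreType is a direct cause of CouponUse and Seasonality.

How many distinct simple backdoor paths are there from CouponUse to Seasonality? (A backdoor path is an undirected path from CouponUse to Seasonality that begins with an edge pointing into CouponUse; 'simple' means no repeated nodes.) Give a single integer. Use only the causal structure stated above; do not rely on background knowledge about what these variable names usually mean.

1

A backdoor path from CouponUse to Seasonality is any simple undirected path whose first edge points into CouponUse (i.e. leaves CouponUse via a parent).
Parents of CouponUse: {StoreType}.
Enumerating:
  P1: CouponUse <- StoreType -> Seasonality
That exhausts the simple backdoor paths. Count: 1.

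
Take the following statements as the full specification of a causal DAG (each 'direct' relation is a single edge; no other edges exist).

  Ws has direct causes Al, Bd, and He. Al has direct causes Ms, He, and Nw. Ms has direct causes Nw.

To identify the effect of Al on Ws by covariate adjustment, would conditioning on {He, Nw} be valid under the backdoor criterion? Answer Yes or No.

Yes

Backdoor paths from Al to Ws (paths whose first edge points into Al):
  P1: Al <- He -> Ws
Condition 1 (no descendant of Al in the set): holds — descendants of Al are {Ws}; none are in {He, Nw}.
Condition 2 (every backdoor path blocked by {He, Nw}):
  P1: blocked at fork node He ∈ conditioning set.
{He, Nw} satisfies the backdoor criterion.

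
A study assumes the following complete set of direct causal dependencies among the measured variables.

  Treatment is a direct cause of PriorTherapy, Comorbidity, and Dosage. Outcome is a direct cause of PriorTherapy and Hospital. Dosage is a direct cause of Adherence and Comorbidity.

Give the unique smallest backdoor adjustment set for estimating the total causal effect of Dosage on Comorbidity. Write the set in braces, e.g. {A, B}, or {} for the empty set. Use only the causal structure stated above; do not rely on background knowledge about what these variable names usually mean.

Variables eligible for adjustment (non-descendants of Dosage, excluding Dosage and Comorbidity): {Hospital, Outcome, PriorTherapy, Treatment}.
Backdoor paths from Dosage to Comorbidity:
  P1: Dosage <- Treatment -> Comorbidity
The empty set is not sufficient: P1 (Dosage <- Treatment -> Comorbidity) has no collider blocking it and no conditioned non-collider, so it is open.
Try {Treatment}:
  P1: blocked at fork node Treatment ∈ conditioning set.
{Treatment} contains no descendant of Dosage and blocks every backdoor path.
No other singleton works — e.g. {Outcome} leaves P1 open — so {Treatment} is the unique smallest valid adjustment set.

{Treatment}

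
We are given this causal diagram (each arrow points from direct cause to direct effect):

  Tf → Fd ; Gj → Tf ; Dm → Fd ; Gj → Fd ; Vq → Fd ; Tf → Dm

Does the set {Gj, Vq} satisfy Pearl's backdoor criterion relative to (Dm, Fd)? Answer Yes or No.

Backdoor paths from Dm to Fd (paths whose first edge points into Dm):
  P1: Dm <- Tf <- Gj -> Fd
  P2: Dm <- Tf -> Fd
Condition 1 (no descendant of Dm in the set): holds — descendants of Dm are {Fd}; none are in {Gj, Vq}.
Condition 2 (every backdoor path blocked by {Gj, Vq}):
  P1: blocked at fork node Gj ∈ conditioning set.
  P2: open — no interior node is in the conditioning set.
{Gj, Vq} does not satisfy the backdoor criterion.

No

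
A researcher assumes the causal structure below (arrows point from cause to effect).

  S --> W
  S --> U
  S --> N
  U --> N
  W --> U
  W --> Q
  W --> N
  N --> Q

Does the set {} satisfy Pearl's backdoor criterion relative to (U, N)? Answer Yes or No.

No

Backdoor paths from U to N (paths whose first edge points into U):
  P1: U <- S -> W -> N
  P2: U <- S -> W -> Q <- N
  P3: U <- S -> N
  P4: U <- W <- S -> N
  P5: U <- W -> N
  P6: U <- W -> Q <- N
Condition 1 (no descendant of U in the set): holds — descendants of U are {N, Q}; none are in {}.
Condition 2 (every backdoor path blocked by {}):
  P1: open — no interior node is in the conditioning set.
  P2: blocked at collider Q (neither it nor any descendant is in the conditioning set).
  P3: open — no interior node is in the conditioning set.
  P4: open — no interior node is in the conditioning set.
  P5: open — no interior node is in the conditioning set.
  P6: blocked at collider Q (neither it nor any descendant is in the conditioning set).
{} does not satisfy the backdoor criterion.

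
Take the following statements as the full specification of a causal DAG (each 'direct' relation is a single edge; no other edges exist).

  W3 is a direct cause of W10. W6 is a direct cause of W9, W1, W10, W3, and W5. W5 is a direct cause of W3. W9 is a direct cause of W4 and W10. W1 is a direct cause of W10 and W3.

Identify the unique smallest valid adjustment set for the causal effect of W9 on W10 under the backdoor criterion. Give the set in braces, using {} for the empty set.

{W6}

Variables eligible for adjustment (non-descendants of W9, excluding W9 and W10): {W1, W3, W5, W6}.
Backdoor paths from W9 to W10:
  P1: W9 <- W6 -> W5 -> W3 <- W1 -> W10
  P2: W9 <- W6 -> W5 -> W3 -> W10
  P3: W9 <- W6 -> W1 -> W3 -> W10
  P4: W9 <- W6 -> W1 -> W10
  P5: W9 <- W6 -> W3 <- W1 -> W10
  P6: W9 <- W6 -> W3 -> W10
  P7: W9 <- W6 -> W10
The empty set is not sufficient: P2 (W9 <- W6 -> W5 -> W3 -> W10) has no collider blocking it and no conditioned non-collider, so it is open.
Try {W6}:
  P1: blocked at fork node W6 ∈ conditioning set.
  P2: blocked at fork node W6 ∈ conditioning set.
  P3: blocked at fork node W6 ∈ conditioning set.
  P4: blocked at fork node W6 ∈ conditioning set.
  P5: blocked at fork node W6 ∈ conditioning set.
  P6: blocked at fork node W6 ∈ conditioning set.
  P7: blocked at fork node W6 ∈ conditioning set.
{W6} contains no descendant of W9 and blocks every backdoor path.
No other singleton works — e.g. {W5} leaves P3 open — so {W6} is the unique smallest valid adjustment set.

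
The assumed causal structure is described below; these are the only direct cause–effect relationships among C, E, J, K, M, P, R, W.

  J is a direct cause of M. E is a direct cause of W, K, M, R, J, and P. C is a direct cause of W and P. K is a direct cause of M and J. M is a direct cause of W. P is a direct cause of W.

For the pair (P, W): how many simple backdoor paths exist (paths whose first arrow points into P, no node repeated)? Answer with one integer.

7

A backdoor path from P to W is any simple undirected path whose first edge points into P (i.e. leaves P via a parent).
Parents of P: {C, E}.
Enumerating:
  P1: P <- E -> K -> J -> M -> W
  P2: P <- E -> K -> M -> W
  P3: P <- E -> J <- K -> M -> W
  P4: P <- E -> J -> M -> W
  P5: P <- E -> M -> W
  P6: P <- E -> W
  P7: P <- C -> W
That exhausts the simple backdoor paths. Count: 7.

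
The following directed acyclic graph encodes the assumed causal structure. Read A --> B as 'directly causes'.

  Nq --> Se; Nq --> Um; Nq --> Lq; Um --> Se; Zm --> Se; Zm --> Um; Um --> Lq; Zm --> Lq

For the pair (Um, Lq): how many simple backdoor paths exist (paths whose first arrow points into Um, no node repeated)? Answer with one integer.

A backdoor path from Um to Lq is any simple undirected path whose first edge points into Um (i.e. leaves Um via a parent).
Parents of Um: {Nq, Zm}.
Enumerating:
  P1: Um <- Nq -> Se <- Zm -> Lq
  P2: Um <- Nq -> Lq
  P3: Um <- Zm -> Se <- Nq -> Lq
  P4: Um <- Zm -> Lq
That exhausts the simple backdoor paths. Count: 4.

4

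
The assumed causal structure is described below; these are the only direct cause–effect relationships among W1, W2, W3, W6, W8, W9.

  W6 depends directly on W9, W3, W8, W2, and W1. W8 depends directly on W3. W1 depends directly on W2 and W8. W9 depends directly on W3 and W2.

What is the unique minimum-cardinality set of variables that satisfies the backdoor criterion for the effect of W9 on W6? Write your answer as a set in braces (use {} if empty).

{W2, W3}

Variables eligible for adjustment (non-descendants of W9, excluding W9 and W6): {W1, W2, W3, W8}.
Backdoor paths from W9 to W6:
  P1: W9 <- W2 -> W1 <- W8 <- W3 -> W6
  P2: W9 <- W2 -> W1 <- W8 -> W6
  P3: W9 <- W2 -> W1 -> W6
  P4: W9 <- W2 -> W6
  P5: W9 <- W3 -> W8 -> W1 <- W2 -> W6
  P6: W9 <- W3 -> W8 -> W1 -> W6
  P7: W9 <- W3 -> W8 -> W6
  P8: W9 <- W3 -> W6
The empty set is not sufficient: P3 (W9 <- W2 -> W1 -> W6) has no collider blocking it and no conditioned non-collider, so it is open.
Try {W2, W3}:
  P1: blocked at fork node W2 ∈ conditioning set.
  P2: blocked at fork node W2 ∈ conditioning set.
  P3: blocked at fork node W2 ∈ conditioning set.
  P4: blocked at fork node W2 ∈ conditioning set.
  P5: blocked at fork node W3 ∈ conditioning set.
  P6: blocked at fork node W3 ∈ conditioning set.
  P7: blocked at fork node W3 ∈ conditioning set.
  P8: blocked at fork node W3 ∈ conditioning set.
{W2, W3} contains no descendant of W9 and blocks every backdoor path.
Every element of {W2, W3} is needed (dropping W2 leaves P3 open; dropping W3 leaves P6 open), so no proper subset is valid.
Among all size-2 subsets of the eligible variables, only {W2, W3} blocks every backdoor path, so it is the unique smallest valid adjustment set.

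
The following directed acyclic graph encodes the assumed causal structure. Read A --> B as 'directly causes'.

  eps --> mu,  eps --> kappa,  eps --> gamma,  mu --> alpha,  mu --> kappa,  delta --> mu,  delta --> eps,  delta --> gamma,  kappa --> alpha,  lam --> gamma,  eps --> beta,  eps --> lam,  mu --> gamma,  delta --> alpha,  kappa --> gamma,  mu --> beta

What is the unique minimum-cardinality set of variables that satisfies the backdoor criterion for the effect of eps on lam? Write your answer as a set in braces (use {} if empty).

Variables eligible for adjustment (non-descendants of eps, excluding eps and lam): {delta}.
Backdoor paths from eps to lam:
  P1: eps <- delta -> mu -> kappa -> gamma <- lam
  P2: eps <- delta -> mu -> alpha <- kappa -> gamma <- lam
  P3: eps <- delta -> mu -> gamma <- lam
  P4: eps <- delta -> alpha <- mu -> kappa -> gamma <- lam
  P5: eps <- delta -> alpha <- mu -> gamma <- lam
  P6: eps <- delta -> alpha <- kappa <- mu -> gamma <- lam
  P7: eps <- delta -> alpha <- kappa -> gamma <- lam
  P8: eps <- delta -> gamma <- lam
Each backdoor path contains an unconditioned collider, so every path is already blocked with the empty conditioning set:
  P1: blocked at collider gamma (neither it nor any descendant is in the conditioning set).
  P2: blocked at collider alpha (neither it nor any descendant is in the conditioning set).
  P3: blocked at collider gamma (neither it nor any descendant is in the conditioning set).
  P4: blocked at collider alpha (neither it nor any descendant is in the conditioning set).
  P5: blocked at collider alpha (neither it nor any descendant is in the conditioning set).
  P6: blocked at collider alpha (neither it nor any descendant is in the conditioning set).
  P7: blocked at collider alpha (neither it nor any descendant is in the conditioning set).
  P8: blocked at collider gamma (neither it nor any descendant is in the conditioning set).
The empty set is therefore the unique smallest valid set.

{}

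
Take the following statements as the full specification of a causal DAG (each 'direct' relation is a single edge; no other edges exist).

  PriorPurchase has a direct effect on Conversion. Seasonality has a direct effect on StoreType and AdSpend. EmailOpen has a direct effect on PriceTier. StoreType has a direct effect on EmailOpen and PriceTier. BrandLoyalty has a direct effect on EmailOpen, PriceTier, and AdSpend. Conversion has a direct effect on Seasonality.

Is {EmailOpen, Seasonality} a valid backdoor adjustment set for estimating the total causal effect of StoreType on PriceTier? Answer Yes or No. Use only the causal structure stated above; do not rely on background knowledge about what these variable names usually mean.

No

Backdoor paths from StoreType to PriceTier (paths whose first edge points into StoreType):
  P1: StoreType <- Seasonality -> AdSpend <- BrandLoyalty -> EmailOpen -> PriceTier
  P2: StoreType <- Seasonality -> AdSpend <- BrandLoyalty -> PriceTier
Condition 1 (no descendant of StoreType in the set): FAILS — EmailOpen is a descendant of StoreType.
Condition 2 (every backdoor path blocked by {EmailOpen, Seasonality}):
  P1: blocked at fork node Seasonality ∈ conditioning set.
  P2: blocked at fork node Seasonality ∈ conditioning set.
{EmailOpen, Seasonality} does not satisfy the backdoor criterion.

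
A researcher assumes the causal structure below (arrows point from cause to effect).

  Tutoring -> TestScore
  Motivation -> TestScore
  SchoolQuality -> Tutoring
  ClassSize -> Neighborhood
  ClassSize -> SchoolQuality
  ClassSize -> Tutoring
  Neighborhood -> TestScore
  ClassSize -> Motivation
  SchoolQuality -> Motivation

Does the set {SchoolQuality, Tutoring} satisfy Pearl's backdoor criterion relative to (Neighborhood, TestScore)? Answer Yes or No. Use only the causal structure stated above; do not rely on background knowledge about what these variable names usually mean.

Backdoor paths from Neighborhood to TestScore (paths whose first edge points into Neighborhood):
  P1: Neighborhood <- ClassSize -> SchoolQuality -> Tutoring -> TestScore
  P2: Neighborhood <- ClassSize -> SchoolQuality -> Motivation -> TestScore
  P3: Neighborhood <- ClassSize -> Tutoring <- SchoolQuality -> Motivation -> TestScore
  P4: Neighborhood <- ClassSize -> Tutoring -> TestScore
  P5: Neighborhood <- ClassSize -> Motivation <- SchoolQuality -> Tutoring -> TestScore
  P6: Neighborhood <- ClassSize -> Motivation -> TestScore
Condition 1 (no descendant of Neighborhood in the set): holds — descendants of Neighborhood are {TestScore}; none are in {SchoolQuality, Tutoring}.
Condition 2 (every backdoor path blocked by {SchoolQuality, Tutoring}):
  P1: blocked at chain node SchoolQuality ∈ conditioning set.
  P2: blocked at chain node SchoolQuality ∈ conditioning set.
  P3: blocked at fork node SchoolQuality ∈ conditioning set.
  P4: blocked at chain node Tutoring ∈ conditioning set.
  P5: blocked at collider Motivation (neither it nor any descendant is in the conditioning set).
  P6: open — no interior node is in the conditioning set.
{SchoolQuality, Tutoring} does not satisfy the backdoor criterion.

No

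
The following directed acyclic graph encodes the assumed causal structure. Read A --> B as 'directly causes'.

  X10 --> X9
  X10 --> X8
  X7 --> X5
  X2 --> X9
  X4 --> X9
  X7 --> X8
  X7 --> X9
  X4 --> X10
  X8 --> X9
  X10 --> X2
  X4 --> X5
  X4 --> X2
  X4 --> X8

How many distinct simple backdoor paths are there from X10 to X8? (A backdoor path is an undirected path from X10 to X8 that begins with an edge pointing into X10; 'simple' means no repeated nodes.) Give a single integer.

A backdoor path from X10 to X8 is any simple undirected path whose first edge points into X10 (i.e. leaves X10 via a parent).
Parents of X10: {X4}.
Enumerating:
  P1: X10 <- X4 -> X2 -> X9 <- X7 -> X8
  P2: X10 <- X4 -> X2 -> X9 <- X8
  P3: X10 <- X4 -> X8
  P4: X10 <- X4 -> X9 <- X7 -> X8
  P5: X10 <- X4 -> X9 <- X8
  P6: X10 <- X4 -> X5 <- X7 -> X8
  P7: X10 <- X4 -> X5 <- X7 -> X9 <- X8
That exhausts the simple backdoor paths. Count: 7.

7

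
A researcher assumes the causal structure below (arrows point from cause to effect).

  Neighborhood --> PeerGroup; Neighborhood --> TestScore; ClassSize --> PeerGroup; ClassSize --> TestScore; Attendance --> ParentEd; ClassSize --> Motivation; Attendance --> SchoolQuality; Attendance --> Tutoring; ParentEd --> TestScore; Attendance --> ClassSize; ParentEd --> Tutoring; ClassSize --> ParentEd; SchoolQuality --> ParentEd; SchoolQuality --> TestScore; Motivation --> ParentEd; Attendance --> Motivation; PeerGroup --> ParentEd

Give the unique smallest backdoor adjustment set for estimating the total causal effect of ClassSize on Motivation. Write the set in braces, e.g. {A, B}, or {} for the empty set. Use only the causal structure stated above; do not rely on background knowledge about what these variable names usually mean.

{Attendance}

Variables eligible for adjustment (non-descendants of ClassSize, excluding ClassSize and Motivation): {Attendance, Neighborhood, SchoolQuality}.
Backdoor paths from ClassSize to Motivation:
  P1: ClassSize <- Attendance -> SchoolQuality -> ParentEd <- Motivation
  P2: ClassSize <- Attendance -> SchoolQuality -> TestScore <- Neighborhood -> PeerGroup -> ParentEd <- Motivation
  P3: ClassSize <- Attendance -> SchoolQuality -> TestScore <- ParentEd <- Motivation
  P4: ClassSize <- Attendance -> Motivation
  P5: ClassSize <- Attendance -> ParentEd <- Motivation
  P6: ClassSize <- Attendance -> Tutoring <- ParentEd <- Motivation
The empty set is not sufficient: P4 (ClassSize <- Attendance -> Motivation) has no collider blocking it and no conditioned non-collider, so it is open.
Try {Attendance}:
  P1: blocked at fork node Attendance ∈ conditioning set.
  P2: blocked at fork node Attendance ∈ conditioning set.
  P3: blocked at fork node Attendance ∈ conditioning set.
  P4: blocked at fork node Attendance ∈ conditioning set.
  P5: blocked at fork node Attendance ∈ conditioning set.
  P6: blocked at fork node Attendance ∈ conditioning set.
{Attendance} contains no descendant of ClassSize and blocks every backdoor path.
No other singleton works — e.g. {Neighborhood} leaves P4 open — so {Attendance} is the unique smallest valid adjustment set.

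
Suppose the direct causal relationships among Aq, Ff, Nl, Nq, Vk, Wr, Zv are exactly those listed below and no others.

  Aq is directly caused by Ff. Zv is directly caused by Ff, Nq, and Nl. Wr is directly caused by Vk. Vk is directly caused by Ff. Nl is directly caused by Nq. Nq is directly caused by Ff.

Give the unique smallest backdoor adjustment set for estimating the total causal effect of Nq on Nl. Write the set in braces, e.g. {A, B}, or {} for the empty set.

{}

Variables eligible for adjustment (non-descendants of Nq, excluding Nq and Nl): {Aq, Ff, Vk, Wr}.
Backdoor paths from Nq to Nl:
  P1: Nq <- Ff -> Zv <- Nl
Each backdoor path contains an unconditioned collider, so every path is already blocked with the empty conditioning set:
  P1: blocked at collider Zv (neither it nor any descendant is in the conditioning set).
The empty set is therefore the unique smallest valid set.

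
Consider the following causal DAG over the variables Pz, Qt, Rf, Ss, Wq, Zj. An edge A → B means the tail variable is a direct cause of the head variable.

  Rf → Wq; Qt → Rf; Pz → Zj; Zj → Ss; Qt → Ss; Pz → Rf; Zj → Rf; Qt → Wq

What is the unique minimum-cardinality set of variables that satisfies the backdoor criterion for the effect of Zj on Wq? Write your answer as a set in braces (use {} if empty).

{Pz}

Variables eligible for adjustment (non-descendants of Zj, excluding Zj and Wq): {Pz, Qt}.
Backdoor paths from Zj to Wq:
  P1: Zj <- Pz -> Rf <- Qt -> Wq
  P2: Zj <- Pz -> Rf -> Wq
The empty set is not sufficient: P2 (Zj <- Pz -> Rf -> Wq) has no collider blocking it and no conditioned non-collider, so it is open.
Try {Pz}:
  P1: blocked at fork node Pz ∈ conditioning set.
  P2: blocked at fork node Pz ∈ conditioning set.
{Pz} contains no descendant of Zj and blocks every backdoor path.
No other singleton works — e.g. {Qt} leaves P2 open — so {Pz} is the unique smallest valid adjustment set.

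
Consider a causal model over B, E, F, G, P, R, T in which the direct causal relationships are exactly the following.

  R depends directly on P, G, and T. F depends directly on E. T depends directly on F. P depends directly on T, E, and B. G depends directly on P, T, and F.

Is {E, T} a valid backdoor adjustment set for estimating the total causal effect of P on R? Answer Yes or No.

Backdoor paths from P to R (paths whose first edge points into P):
  P1: P <- E -> F -> T -> G -> R
  P2: P <- E -> F -> T -> R
  P3: P <- E -> F -> G <- T -> R
  P4: P <- E -> F -> G -> R
  P5: P <- T <- F -> G -> R
  P6: P <- T -> G -> R
  P7: P <- T -> R
Condition 1 (no descendant of P in the set): holds — descendants of P are {G, R}; none are in {E, T}.
Condition 2 (every backdoor path blocked by {E, T}):
  P1: blocked at fork node E ∈ conditioning set.
  P2: blocked at fork node E ∈ conditioning set.
  P3: blocked at fork node E ∈ conditioning set.
  P4: blocked at fork node E ∈ conditioning set.
  P5: blocked at chain node T ∈ conditioning set.
  P6: blocked at fork node T ∈ conditioning set.
  P7: blocked at fork node T ∈ conditioning set.
{E, T} satisfies the backdoor criterion.

Yes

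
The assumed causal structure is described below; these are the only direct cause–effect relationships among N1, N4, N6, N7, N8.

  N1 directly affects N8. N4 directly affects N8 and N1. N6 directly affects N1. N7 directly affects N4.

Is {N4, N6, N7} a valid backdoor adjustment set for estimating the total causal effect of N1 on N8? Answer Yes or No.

Yes

Backdoor paths from N1 to N8 (paths whose first edge points into N1):
  P1: N1 <- N4 -> N8
Condition 1 (no descendant of N1 in the set): holds — descendants of N1 are {N8}; none are in {N4, N6, N7}.
Condition 2 (every backdoor path blocked by {N4, N6, N7}):
  P1: blocked at fork node N4 ∈ conditioning set.
{N4, N6, N7} satisfies the backdoor criterion.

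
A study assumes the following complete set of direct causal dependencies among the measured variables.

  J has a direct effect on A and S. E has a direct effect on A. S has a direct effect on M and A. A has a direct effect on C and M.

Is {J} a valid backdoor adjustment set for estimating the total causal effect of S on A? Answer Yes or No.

Backdoor paths from S to A (paths whose first edge points into S):
  P1: S <- J -> A
Condition 1 (no descendant of S in the set): holds — descendants of S are {A, C, M}; none are in {J}.
Condition 2 (every backdoor path blocked by {J}):
  P1: blocked at fork node J ∈ conditioning set.
{J} satisfies the backdoor criterion.

Yes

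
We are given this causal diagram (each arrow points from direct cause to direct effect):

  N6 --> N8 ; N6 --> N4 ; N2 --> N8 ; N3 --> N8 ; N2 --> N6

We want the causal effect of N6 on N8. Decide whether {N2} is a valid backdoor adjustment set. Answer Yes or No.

Backdoor paths from N6 to N8 (paths whose first edge points into N6):
  P1: N6 <- N2 -> N8
Condition 1 (no descendant of N6 in the set): holds — descendants of N6 are {N4, N8}; none are in {N2}.
Condition 2 (every backdoor path blocked by {N2}):
  P1: blocked at fork node N2 ∈ conditioning set.
{N2} satisfies the backdoor criterion.

Yes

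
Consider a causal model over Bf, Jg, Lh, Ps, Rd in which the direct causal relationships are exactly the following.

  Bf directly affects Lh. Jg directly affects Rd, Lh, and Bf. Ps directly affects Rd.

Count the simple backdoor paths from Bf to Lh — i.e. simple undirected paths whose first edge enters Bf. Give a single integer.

A backdoor path from Bf to Lh is any simple undirected path whose first edge points into Bf (i.e. leaves Bf via a parent).
Parents of Bf: {Jg}.
Enumerating:
  P1: Bf <- Jg -> Lh
That exhausts the simple backdoor paths. Count: 1.

1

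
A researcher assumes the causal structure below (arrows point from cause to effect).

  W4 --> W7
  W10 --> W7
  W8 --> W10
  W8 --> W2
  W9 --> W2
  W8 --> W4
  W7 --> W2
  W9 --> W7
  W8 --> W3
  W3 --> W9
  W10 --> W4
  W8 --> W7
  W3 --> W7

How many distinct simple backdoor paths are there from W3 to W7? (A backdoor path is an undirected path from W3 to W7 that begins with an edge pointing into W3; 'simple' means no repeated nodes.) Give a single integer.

7

A backdoor path from W3 to W7 is any simple undirected path whose first edge points into W3 (i.e. leaves W3 via a parent).
Parents of W3: {W8}.
Enumerating:
  P1: W3 <- W8 -> W10 -> W4 -> W7
  P2: W3 <- W8 -> W10 -> W7
  P3: W3 <- W8 -> W4 <- W10 -> W7
  P4: W3 <- W8 -> W4 -> W7
  P5: W3 <- W8 -> W7
  P6: W3 <- W8 -> W2 <- W9 -> W7
  P7: W3 <- W8 -> W2 <- W7
That exhausts the simple backdoor paths. Count: 7.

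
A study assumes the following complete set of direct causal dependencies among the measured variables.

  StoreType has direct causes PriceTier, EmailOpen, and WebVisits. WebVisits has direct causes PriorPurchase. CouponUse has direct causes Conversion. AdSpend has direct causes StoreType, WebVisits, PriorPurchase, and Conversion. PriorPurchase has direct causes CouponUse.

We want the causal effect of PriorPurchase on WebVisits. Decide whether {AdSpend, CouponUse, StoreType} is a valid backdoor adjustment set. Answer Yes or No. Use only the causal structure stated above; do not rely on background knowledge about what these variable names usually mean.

Backdoor paths from PriorPurchase to WebVisits (paths whose first edge points into PriorPurchase):
  P1: PriorPurchase <- CouponUse <- Conversion -> AdSpend <- WebVisits
  P2: PriorPurchase <- CouponUse <- Conversion -> AdSpend <- StoreType <- WebVisits
Condition 1 (no descendant of PriorPurchase in the set): FAILS — AdSpend and StoreType are descendants of PriorPurchase.
Condition 2 (every backdoor path blocked by {AdSpend, CouponUse, StoreType}):
  P1: blocked at chain node CouponUse ∈ conditioning set.
  P2: blocked at chain node CouponUse ∈ conditioning set.
{AdSpend, CouponUse, StoreType} does not satisfy the backdoor criterion.

No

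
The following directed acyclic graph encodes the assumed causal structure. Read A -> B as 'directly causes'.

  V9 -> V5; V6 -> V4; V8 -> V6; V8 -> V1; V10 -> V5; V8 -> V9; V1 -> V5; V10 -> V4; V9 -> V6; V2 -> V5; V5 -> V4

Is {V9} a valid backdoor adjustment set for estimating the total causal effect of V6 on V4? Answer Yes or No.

Backdoor paths from V6 to V4 (paths whose first edge points into V6):
  P1: V6 <- V8 -> V9 -> V5 <- V10 -> V4
  P2: V6 <- V8 -> V9 -> V5 -> V4
  P3: V6 <- V8 -> V1 -> V5 <- V10 -> V4
  P4: V6 <- V8 -> V1 -> V5 -> V4
  P5: V6 <- V9 <- V8 -> V1 -> V5 <- V10 -> V4
  P6: V6 <- V9 <- V8 -> V1 -> V5 -> V4
  P7: V6 <- V9 -> V5 <- V10 -> V4
  P8: V6 <- V9 -> V5 -> V4
Condition 1 (no descendant of V6 in the set): holds — descendants of V6 are {V4}; none are in {V9}.
Condition 2 (every backdoor path blocked by {V9}):
  P1: blocked at chain node V9 ∈ conditioning set.
  P2: blocked at chain node V9 ∈ conditioning set.
  P3: blocked at collider V5 (neither it nor any descendant is in the conditioning set).
  P4: open — no interior node is in the conditioning set.
  P5: blocked at chain node V9 ∈ conditioning set.
  P6: blocked at chain node V9 ∈ conditioning set.
  P7: blocked at fork node V9 ∈ conditioning set.
  P8: blocked at fork node V9 ∈ conditioning set.
{V9} does not satisfy the backdoor criterion.

No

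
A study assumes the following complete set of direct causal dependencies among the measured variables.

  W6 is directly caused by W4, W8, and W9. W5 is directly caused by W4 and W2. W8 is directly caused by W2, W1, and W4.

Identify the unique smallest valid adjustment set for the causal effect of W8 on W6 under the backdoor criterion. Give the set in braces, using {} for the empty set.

Variables eligible for adjustment (non-descendants of W8, excluding W8 and W6): {W1, W2, W4, W5, W9}.
Backdoor paths from W8 to W6:
  P1: W8 <- W2 -> W5 <- W4 -> W6
  P2: W8 <- W4 -> W6
The empty set is not sufficient: P2 (W8 <- W4 -> W6) has no collider blocking it and no conditioned non-collider, so it is open.
Try {W4}:
  P1: blocked at collider W5 (neither it nor any descendant is in the conditioning set).
  P2: blocked at fork node W4 ∈ conditioning set.
{W4} contains no descendant of W8 and blocks every backdoor path.
No other singleton works — e.g. {W1} leaves P2 open — so {W4} is the unique smallest valid adjustment set.

{W4}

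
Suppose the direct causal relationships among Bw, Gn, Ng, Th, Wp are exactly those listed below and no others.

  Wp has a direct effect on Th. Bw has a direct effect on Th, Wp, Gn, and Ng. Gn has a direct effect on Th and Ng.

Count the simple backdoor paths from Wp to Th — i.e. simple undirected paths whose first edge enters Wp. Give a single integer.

A backdoor path from Wp to Th is any simple undirected path whose first edge points into Wp (i.e. leaves Wp via a parent).
Parents of Wp: {Bw}.
Enumerating:
  P1: Wp <- Bw -> Gn -> Th
  P2: Wp <- Bw -> Ng <- Gn -> Th
  P3: Wp <- Bw -> Th
That exhausts the simple backdoor paths. Count: 3.

3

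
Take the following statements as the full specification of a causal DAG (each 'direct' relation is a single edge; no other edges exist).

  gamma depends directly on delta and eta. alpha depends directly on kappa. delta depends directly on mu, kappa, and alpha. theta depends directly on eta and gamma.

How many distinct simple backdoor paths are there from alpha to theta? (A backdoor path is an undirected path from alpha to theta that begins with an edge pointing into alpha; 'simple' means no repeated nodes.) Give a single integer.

2

A backdoor path from alpha to theta is any simple undirected path whose first edge points into alpha (i.e. leaves alpha via a parent).
Parents of alpha: {kappa}.
Enumerating:
  P1: alpha <- kappa -> delta -> gamma <- eta -> theta
  P2: alpha <- kappa -> delta -> gamma -> theta
That exhausts the simple backdoor paths. Count: 2.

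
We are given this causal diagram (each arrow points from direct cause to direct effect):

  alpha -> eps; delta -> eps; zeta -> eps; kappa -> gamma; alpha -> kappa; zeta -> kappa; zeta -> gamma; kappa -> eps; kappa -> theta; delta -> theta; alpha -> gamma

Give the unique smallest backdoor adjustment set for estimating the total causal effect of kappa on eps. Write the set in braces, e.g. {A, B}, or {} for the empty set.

{alpha, zeta}

Variables eligible for adjustment (non-descendants of kappa, excluding kappa and eps): {alpha, delta, zeta}.
Backdoor paths from kappa to eps:
  P1: kappa <- zeta -> gamma <- alpha -> eps
  P2: kappa <- zeta -> eps
  P3: kappa <- alpha -> gamma <- zeta -> eps
  P4: kappa <- alpha -> eps
The empty set is not sufficient: P2 (kappa <- zeta -> eps) has no collider blocking it and no conditioned non-collider, so it is open.
Try {alpha, zeta}:
  P1: blocked at fork node zeta ∈ conditioning set.
  P2: blocked at fork node zeta ∈ conditioning set.
  P3: blocked at fork node alpha ∈ conditioning set.
  P4: blocked at fork node alpha ∈ conditioning set.
{alpha, zeta} contains no descendant of kappa and blocks every backdoor path.
Every element of {alpha, zeta} is needed (dropping alpha leaves P4 open; dropping zeta leaves P2 open), so no proper subset is valid.
Among all size-2 subsets of the eligible variables, only {alpha, zeta} blocks every backdoor path, so it is the unique smallest valid adjustment set.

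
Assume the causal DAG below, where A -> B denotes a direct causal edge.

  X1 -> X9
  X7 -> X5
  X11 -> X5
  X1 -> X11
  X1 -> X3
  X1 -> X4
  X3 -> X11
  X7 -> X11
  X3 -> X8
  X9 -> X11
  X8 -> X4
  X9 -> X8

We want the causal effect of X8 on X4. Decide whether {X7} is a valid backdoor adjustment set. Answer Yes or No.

No

Backdoor paths from X8 to X4 (paths whose first edge points into X8):
  P1: X8 <- X3 <- X1 -> X4
  P2: X8 <- X3 -> X11 <- X1 -> X4
  P3: X8 <- X3 -> X11 <- X9 <- X1 -> X4
  P4: X8 <- X9 <- X1 -> X4
  P5: X8 <- X9 -> X11 <- X1 -> X4
  P6: X8 <- X9 -> X11 <- X3 <- X1 -> X4
Condition 1 (no descendant of X8 in the set): holds — descendants of X8 are {X4}; none are in {X7}.
Condition 2 (every backdoor path blocked by {X7}):
  P1: open — no interior node is in the conditioning set.
  P2: blocked at collider X11 (neither it nor any descendant is in the conditioning set).
  P3: blocked at collider X11 (neither it nor any descendant is in the conditioning set).
  P4: open — no interior node is in the conditioning set.
  P5: blocked at collider X11 (neither it nor any descendant is in the conditioning set).
  P6: blocked at collider X11 (neither it nor any descendant is in the conditioning set).
{X7} does not satisfy the backdoor criterion.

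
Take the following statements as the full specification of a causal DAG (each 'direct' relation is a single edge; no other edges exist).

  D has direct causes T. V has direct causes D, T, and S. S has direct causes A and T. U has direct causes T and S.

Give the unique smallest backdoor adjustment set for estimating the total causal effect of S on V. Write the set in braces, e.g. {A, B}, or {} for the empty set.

{T}

Variables eligible for adjustment (non-descendants of S, excluding S and V): {A, D, T}.
Backdoor paths from S to V:
  P1: S <- T -> D -> V
  P2: S <- T -> V
The empty set is not sufficient: P1 (S <- T -> D -> V) has no collider blocking it and no conditioned non-collider, so it is open.
Try {T}:
  P1: blocked at fork node T ∈ conditioning set.
  P2: blocked at fork node T ∈ conditioning set.
{T} contains no descendant of S and blocks every backdoor path.
No other singleton works — e.g. {A} leaves P1 open — so {T} is the unique smallest valid adjustment set.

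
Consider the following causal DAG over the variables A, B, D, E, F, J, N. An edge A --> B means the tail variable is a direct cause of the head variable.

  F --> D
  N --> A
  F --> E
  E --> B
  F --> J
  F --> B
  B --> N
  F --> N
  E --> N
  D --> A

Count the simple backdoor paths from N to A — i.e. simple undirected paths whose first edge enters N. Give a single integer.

5

A backdoor path from N to A is any simple undirected path whose first edge points into N (i.e. leaves N via a parent).
Parents of N: {B, E, F}.
Enumerating:
  P1: N <- F -> D -> A
  P2: N <- E <- F -> D -> A
  P3: N <- E -> B <- F -> D -> A
  P4: N <- B <- F -> D -> A
  P5: N <- B <- E <- F -> D -> A
That exhausts the simple backdoor paths. Count: 5.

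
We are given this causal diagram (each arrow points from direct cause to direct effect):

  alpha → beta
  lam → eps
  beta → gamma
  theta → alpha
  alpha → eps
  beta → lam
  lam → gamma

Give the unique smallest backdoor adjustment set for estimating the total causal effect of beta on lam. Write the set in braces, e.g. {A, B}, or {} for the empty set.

Variables eligible for adjustment (non-descendants of beta, excluding beta and lam): {alpha, theta}.
Backdoor paths from beta to lam:
  P1: beta <- alpha -> eps <- lam
Each backdoor path contains an unconditioned collider, so every path is already blocked with the empty conditioning set:
  P1: blocked at collider eps (neither it nor any descendant is in the conditioning set).
The empty set is therefore the unique smallest valid set.

{}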